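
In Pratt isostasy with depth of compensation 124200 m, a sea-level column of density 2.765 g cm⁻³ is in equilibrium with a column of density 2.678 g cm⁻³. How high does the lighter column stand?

ρ_ref D = ρ (D + h) → h = D (ρ_ref − ρ)/ρ.
h = 124200 m × (2.765 − 2.678)/2.678 = 4030 m.

4030 m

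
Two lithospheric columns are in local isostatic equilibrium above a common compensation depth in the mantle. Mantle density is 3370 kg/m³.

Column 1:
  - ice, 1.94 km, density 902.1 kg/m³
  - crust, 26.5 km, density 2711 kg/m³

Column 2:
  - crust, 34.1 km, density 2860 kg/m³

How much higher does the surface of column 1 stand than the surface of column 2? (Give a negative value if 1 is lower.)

1.44 km

For any compensation level in the mantle, the mantle terms cancel and isostasy reduces to e = (Σt_1 − Σt_2) − (Σ(ρt)_1 − Σ(ρt)_2) / ρ_m.
Σt_1 = 28.44 km; Σt_2 = 34.1 km; Σ(ρt)_1 = 73591.574; Σ(ρt)_2 = 97526 (in km·kg/m³).
e = (28.44 − 34.1) − (73591.574 − 97526) / 3370 = 1.44 km.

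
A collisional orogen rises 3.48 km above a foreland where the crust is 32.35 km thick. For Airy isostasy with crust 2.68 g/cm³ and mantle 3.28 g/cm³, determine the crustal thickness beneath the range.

51.4 km

Root depth r = h ρ_c / (ρ_m − ρ_c) = 3.48 km × 2.68 / 0.6 = 15.54 km.
Total thickness = T + h + r = 32.35 km + 3.48 km + 15.54 km = 51.4 km.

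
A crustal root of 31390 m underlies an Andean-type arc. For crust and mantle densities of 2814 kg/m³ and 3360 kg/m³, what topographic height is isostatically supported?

6090 m

In Airy isostatic equilibrium: ρ_c h = (ρ_m − ρ_c) r.
h = r (ρ_m − ρ_c) / ρ_c = 31390 m × (3360 − 2814) / 2814 = 6090 m.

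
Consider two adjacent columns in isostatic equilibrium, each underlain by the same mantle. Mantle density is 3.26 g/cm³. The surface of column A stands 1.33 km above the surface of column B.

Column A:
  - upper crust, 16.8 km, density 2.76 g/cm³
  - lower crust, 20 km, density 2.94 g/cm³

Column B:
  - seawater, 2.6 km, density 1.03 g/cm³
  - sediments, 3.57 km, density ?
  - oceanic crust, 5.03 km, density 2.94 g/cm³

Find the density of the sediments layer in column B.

Take the compensation level at the base of the deeper column (depth z_c below the surface of column A) and equate Σ ρ_i t_i down to z_c; mantle fills any gap and the z_c terms cancel.
Column A: 16.8×2.76 + 20×2.94 + (z_c − 36.8)×3.26
Column B: 1.33×0 + 2.6×1.03 + 3.57×ρ + 5.03×2.94 + (z_c − 1.33 − 11.2)×3.26
The z_c×3.26 term appears on both sides and cancels. Collect the known terms of each column as K = Σ(ρt)_known − 3.26 × (depth of known layers): K_A = 105.168 − 3.26×36.8 = −14.8; K_B = 17.4662 − 3.26×(1.33 + 11.2) = −23.3816.
Balance: K_A = K_B + 3.57×ρ, so ρ = (K_A − K_B)/3.57 = 8.5816/3.57 = 2.4 g/cm³.

2.4 g/cm³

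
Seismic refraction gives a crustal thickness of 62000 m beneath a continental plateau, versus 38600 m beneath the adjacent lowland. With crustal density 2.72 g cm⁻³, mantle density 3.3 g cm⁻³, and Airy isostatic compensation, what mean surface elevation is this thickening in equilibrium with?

Excess crust Δ = 62000 m − 38600 m = 23400 m, split between elevation h and root r with h + r = Δ.
Airy balance ρ_c h = (ρ_m − ρ_c) r gives r = h ρ_c/(ρ_m − ρ_c), so h (1 + ρ_c/(ρ_m − ρ_c)) = Δ, i.e. h = Δ (ρ_m − ρ_c)/ρ_m.
h = 23400 m × 0.58/3.3 = 4110 m.

4110 m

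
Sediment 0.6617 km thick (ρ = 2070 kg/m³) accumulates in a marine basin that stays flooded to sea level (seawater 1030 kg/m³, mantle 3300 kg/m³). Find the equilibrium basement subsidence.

Submarine loading: the sediment displaces seawater, and the subsidence is in turn flooded, so s (ρ_m − ρ_w) = t (ρ_sed − ρ_w).
s = 0.6617 km × (2070 − 1030) / (3300 − 1030) = 0.303 km.

0.303 km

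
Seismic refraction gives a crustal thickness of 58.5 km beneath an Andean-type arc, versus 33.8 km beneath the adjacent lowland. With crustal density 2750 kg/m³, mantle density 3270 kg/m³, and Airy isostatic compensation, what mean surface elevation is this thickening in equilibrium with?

Excess crust Δ = 58.5 km − 33.8 km = 24.7 km, split between elevation h and root r with h + r = Δ.
Airy balance ρ_c h = (ρ_m − ρ_c) r gives r = h ρ_c/(ρ_m − ρ_c), so h (1 + ρ_c/(ρ_m − ρ_c)) = Δ, i.e. h = Δ (ρ_m − ρ_c)/ρ_m.
h = 24.7 km × 520/3270 = 3.93 km.

3.93 km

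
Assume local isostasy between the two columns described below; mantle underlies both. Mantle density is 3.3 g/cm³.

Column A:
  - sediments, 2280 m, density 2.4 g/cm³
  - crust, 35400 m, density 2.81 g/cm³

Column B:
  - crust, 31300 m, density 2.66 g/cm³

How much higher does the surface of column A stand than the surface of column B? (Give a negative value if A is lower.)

−192 m

For any compensation level in the mantle, the mantle terms cancel and isostasy reduces to e = (Σt_A − Σt_B) − (Σ(ρt)_A − Σ(ρt)_B) / ρ_m.
Σt_A = 37680 m; Σt_B = 31300 m; Σ(ρt)_A = 104946; Σ(ρt)_B = 83258 (in m·g/cm³).
e = (37680 − 31300) − (104946 − 83258) / 3.3 = −192 m.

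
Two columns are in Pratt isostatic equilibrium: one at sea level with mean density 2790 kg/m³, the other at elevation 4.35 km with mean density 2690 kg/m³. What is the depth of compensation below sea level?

117 km

ρ_ref D = ρ (D + h) → D (ρ_ref − ρ) = ρ h.
D = ρ h/(ρ_ref − ρ) = 2690 × 4.35 km/(2790 − 2690) = 117 km.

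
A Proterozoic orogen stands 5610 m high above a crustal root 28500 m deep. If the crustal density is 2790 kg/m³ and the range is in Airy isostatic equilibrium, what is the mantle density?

3340 kg/m³

Airy balance: ρ_c h = (ρ_m − ρ_c) r → ρ_m = ρ_c (1 + h/r).
ρ_m = 2790 × (1 + 5610 m/28500 m) = 3340 kg/m³.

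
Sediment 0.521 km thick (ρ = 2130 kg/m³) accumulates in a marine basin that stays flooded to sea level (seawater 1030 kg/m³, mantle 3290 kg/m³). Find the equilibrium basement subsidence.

0.254 km

Submarine loading: the sediment displaces seawater, and the subsidence is in turn flooded, so s (ρ_m − ρ_w) = t (ρ_sed − ρ_w).
s = 0.521 km × (2130 − 1030) / (3290 − 1030) = 0.254 km.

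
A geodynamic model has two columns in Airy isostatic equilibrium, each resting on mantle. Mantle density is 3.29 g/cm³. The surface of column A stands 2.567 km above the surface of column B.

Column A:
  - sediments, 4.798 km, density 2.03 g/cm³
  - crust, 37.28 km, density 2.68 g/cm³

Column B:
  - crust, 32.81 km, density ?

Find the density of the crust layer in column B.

Take the compensation level at the base of the deeper column (depth z_c below the surface of column A) and equate Σ ρ_i t_i down to z_c; mantle fills any gap and the z_c terms cancel.
Column A: 4.798×2.03 + 37.28×2.68 + (z_c − 42.078)×3.29
Column B: 2.567×0 + 32.81×ρ + (z_c − 2.567 − 32.81)×3.29
The z_c×3.29 term appears on both sides and cancels. Collect the known terms of each column as K = Σ(ρt)_known − 3.29 × (depth of known layers): K_A = 109.65034 − 3.29×42.078 = −28.78628; K_B = 0 − 3.29×(2.567 + 32.81) = −116.39033.
Balance: K_A = K_B + 32.81×ρ, so ρ = (K_A − K_B)/32.81 = 87.6041/32.81 = 2.67 g/cm³.

2.67 g/cm³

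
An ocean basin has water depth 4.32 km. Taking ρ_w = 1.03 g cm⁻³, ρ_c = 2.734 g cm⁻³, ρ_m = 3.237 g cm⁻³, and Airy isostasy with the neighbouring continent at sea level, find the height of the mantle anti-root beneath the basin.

Equating mass per unit area of the two columns: replacing crust with seawater at the top is compensated by replacing crust with mantle at the base: d (ρ_c − ρ_w) = a (ρ_m − ρ_c).
a = d (ρ_c − ρ_w)/(ρ_m − ρ_c) = 4.32 km × 1.704/0.503 = 14.6 km.

14.6 km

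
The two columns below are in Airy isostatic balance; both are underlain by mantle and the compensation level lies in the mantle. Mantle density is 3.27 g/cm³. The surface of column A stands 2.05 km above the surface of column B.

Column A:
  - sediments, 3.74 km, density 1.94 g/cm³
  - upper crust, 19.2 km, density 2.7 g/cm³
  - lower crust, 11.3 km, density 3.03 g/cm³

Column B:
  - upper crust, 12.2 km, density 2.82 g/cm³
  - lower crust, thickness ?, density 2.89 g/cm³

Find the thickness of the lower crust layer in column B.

Take the compensation level at the base of the deeper column (depth z_c below the surface of column A) and equate Σ ρ_i t_i down to z_c; mantle fills any gap and the z_c terms cancel.
Column A: 3.74×1.94 + 19.2×2.7 + 11.3×3.03 + (z_c − 34.24)×3.27
Column B: 2.05×0 + 12.2×2.82 + x×2.89 + (z_c − 2.05 − 12.2 − x)×3.27
The z_c×3.27 term appears on both sides and cancels. Collect the known terms of each column as K = Σ(ρt)_known − 3.27 × (depth of known layers): K_A = 93.3346 − 3.27×34.24 = −18.6302; K_B = 34.404 − 3.27×(2.05 + 12.2) = −12.1935.
Balance: K_A = K_B − x×(3.27 − 2.89), so x = (K_B − K_A)/(3.27 − 2.89) = 6.4367/0.38 = 16.9 km.

16.9 km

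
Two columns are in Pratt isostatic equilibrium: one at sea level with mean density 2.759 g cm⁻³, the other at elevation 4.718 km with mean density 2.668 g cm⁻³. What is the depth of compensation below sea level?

ρ_ref D = ρ (D + h) → D (ρ_ref − ρ) = ρ h.
D = ρ h/(ρ_ref − ρ) = 2.668 × 4.718 km/(2.759 − 2.668) = 138 km.

138 km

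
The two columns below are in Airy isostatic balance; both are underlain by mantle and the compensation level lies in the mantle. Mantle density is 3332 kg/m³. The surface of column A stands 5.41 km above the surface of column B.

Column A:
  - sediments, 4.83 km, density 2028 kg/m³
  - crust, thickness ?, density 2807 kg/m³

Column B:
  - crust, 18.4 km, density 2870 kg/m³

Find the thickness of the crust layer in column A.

Take the compensation level at the base of the deeper column (depth z_c below the surface of column A) and equate Σ ρ_i t_i down to z_c; mantle fills any gap and the z_c terms cancel.
Column A: 4.83×2028 + x×2807 + (z_c − 4.83 − x)×3332
Column B: 5.41×0 + 18.4×2870 + (z_c − 5.41 − 18.4)×3332
The z_c×3332 term appears on both sides and cancels. Collect the known terms of each column as K = Σ(ρt)_known − 3332 × (depth of known layers): K_A = 9795.24 − 3332×4.83 = −6298.32; K_B = 52808 − 3332×(5.41 + 18.4) = −26526.92.
Balance: K_A − x×(3332 − 2807) = K_B, so x = (K_A − K_B)/(3332 − 2807) = 20228.6/525 = 38.5 km.

38.5 km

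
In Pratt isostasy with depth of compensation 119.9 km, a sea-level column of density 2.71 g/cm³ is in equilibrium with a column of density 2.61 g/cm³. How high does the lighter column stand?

4.59 km

ρ_ref D = ρ (D + h) → h = D (ρ_ref − ρ)/ρ.
h = 119.9 km × (2.71 − 2.61)/2.61 = 4.59 km.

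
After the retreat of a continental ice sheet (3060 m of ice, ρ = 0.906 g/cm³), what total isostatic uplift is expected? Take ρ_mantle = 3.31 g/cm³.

Removing the load lets mantle flow back in; uplift u satisfies ρ_ice t = ρ_m u.
u = t ρ_ice/ρ_m = 3060 m × 0.906/3.31 = 838 m.

838 m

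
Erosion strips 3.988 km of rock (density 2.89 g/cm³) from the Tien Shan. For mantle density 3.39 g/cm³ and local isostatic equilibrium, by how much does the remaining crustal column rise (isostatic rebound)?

Unloading: uplift u = e ρ_c/ρ_m = 3.988 km × 2.89/3.39 = 3.4 km.

3.4 km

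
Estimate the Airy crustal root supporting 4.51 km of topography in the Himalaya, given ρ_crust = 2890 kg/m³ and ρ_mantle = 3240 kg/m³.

Equating mass per unit area of the two columns: the weight of the topography is balanced by the buoyancy of the root, ρ_c h = (ρ_m − ρ_c) r.
r = h · ρ_c / (ρ_m − ρ_c) = 4.51 km × 2890 / (3240 − 2890) = 37.2 km.

37.2 km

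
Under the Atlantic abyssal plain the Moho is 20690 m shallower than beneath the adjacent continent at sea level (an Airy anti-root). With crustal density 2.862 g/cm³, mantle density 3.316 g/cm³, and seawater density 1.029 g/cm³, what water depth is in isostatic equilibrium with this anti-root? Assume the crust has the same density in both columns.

5120 m

Replacing a thickness d of crust by seawater at the top must be balanced by replacing crust with mantle at the base: d (ρ_c − ρ_w) = a (ρ_m − ρ_c).
d = a (ρ_m − ρ_c)/(ρ_c − ρ_w) = 20690 m × 0.454/1.833 = 5120 m.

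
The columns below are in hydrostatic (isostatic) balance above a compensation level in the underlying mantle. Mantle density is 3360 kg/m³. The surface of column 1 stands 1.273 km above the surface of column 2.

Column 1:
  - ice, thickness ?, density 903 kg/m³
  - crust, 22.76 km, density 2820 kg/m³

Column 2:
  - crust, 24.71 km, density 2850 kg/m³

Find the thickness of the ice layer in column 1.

Take the compensation level at the base of the deeper column (depth z_c below the surface of column 1) and equate Σ ρ_i t_i down to z_c; mantle fills any gap and the z_c terms cancel.
Column 1: x×903 + 22.76×2820 + (z_c − 22.76 − x)×3360
Column 2: 1.273×0 + 24.71×2850 + (z_c − 1.273 − 24.71)×3360
The z_c×3360 term appears on both sides and cancels. Collect the known terms of each column as K = Σ(ρt)_known − 3360 × (depth of known layers): K_1 = 64183.2 − 3360×22.76 = −12290.4; K_2 = 70423.5 − 3360×(1.273 + 24.71) = −16879.38.
Balance: K_1 − x×(3360 − 903) = K_2, so x = (K_1 − K_2)/(3360 − 903) = 4588.98/2457 = 1.87 km.

1.87 km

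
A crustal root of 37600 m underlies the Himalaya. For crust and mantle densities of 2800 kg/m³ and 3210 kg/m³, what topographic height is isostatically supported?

Equating mass per unit area of the two columns: ρ_c h = (ρ_m − ρ_c) r.
h = r (ρ_m − ρ_c) / ρ_c = 37600 m × (3210 − 2800) / 2800 = 5510 m.

5510 m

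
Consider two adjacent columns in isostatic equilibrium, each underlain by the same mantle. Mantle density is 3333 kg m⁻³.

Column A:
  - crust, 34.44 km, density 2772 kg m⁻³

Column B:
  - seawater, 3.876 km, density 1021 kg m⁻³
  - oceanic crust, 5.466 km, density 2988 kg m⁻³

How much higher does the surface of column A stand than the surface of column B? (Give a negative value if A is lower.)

For any compensation level in the mantle, the mantle terms cancel and isostasy reduces to e = (Σt_A − Σt_B) − (Σ(ρt)_A − Σ(ρt)_B) / ρ_m.
Σt_A = 34.44 km; Σt_B = 9.342 km; Σ(ρt)_A = 95467.68; Σ(ρt)_B = 20289.804 (in km·kg m⁻³).
e = (34.44 − 9.342) − (95467.68 − 20289.804) / 3333 = 2.54 km.

2.54 km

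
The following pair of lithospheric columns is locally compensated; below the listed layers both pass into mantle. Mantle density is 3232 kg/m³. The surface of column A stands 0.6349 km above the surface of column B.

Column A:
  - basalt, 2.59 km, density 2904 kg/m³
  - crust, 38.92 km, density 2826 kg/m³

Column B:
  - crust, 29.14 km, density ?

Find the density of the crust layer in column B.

Take the compensation level at the base of the deeper column (depth z_c below the surface of column A) and equate Σ ρ_i t_i down to z_c; mantle fills any gap and the z_c terms cancel.
Column A: 2.59×2904 + 38.92×2826 + (z_c − 41.51)×3232
Column B: 0.6349×0 + 29.14×ρ + (z_c − 0.6349 − 29.14)×3232
The z_c×3232 term appears on both sides and cancels. Collect the known terms of each column as K = Σ(ρt)_known − 3232 × (depth of known layers): K_A = 117509.28 − 3232×41.51 = −16651.04; K_B = 0 − 3232×(0.6349 + 29.14) = −96232.4768.
Balance: K_A = K_B + 29.14×ρ, so ρ = (K_A − K_B)/29.14 = 79581.4/29.14 = 2730 kg/m³.

2730 kg/m³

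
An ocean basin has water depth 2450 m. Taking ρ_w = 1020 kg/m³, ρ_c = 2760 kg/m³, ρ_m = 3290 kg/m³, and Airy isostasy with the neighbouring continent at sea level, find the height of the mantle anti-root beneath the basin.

Isostatic balance requires: replacing crust with seawater at the top is compensated by replacing crust with mantle at the base: d (ρ_c − ρ_w) = a (ρ_m − ρ_c).
a = d (ρ_c − ρ_w)/(ρ_m − ρ_c) = 2450 m × 1740/530 = 8040 m.

8040 m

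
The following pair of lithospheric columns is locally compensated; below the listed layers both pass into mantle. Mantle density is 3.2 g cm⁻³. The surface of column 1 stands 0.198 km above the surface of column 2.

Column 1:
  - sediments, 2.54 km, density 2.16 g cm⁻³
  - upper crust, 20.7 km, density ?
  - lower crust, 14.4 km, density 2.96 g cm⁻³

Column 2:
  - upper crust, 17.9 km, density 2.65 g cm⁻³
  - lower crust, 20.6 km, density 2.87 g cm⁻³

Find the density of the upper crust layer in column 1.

Take the compensation level at the base of the deeper column (depth z_c below the surface of column 1) and equate Σ ρ_i t_i down to z_c; mantle fills any gap and the z_c terms cancel.
Column 1: 2.54×2.16 + 20.7×ρ + 14.4×2.96 + (z_c − 37.64)×3.2
Column 2: 0.198×0 + 17.9×2.65 + 20.6×2.87 + (z_c − 0.198 − 38.5)×3.2
The z_c×3.2 term appears on both sides and cancels. Collect the known terms of each column as K = Σ(ρt)_known − 3.2 × (depth of known layers): K_1 = 48.1104 − 3.2×37.64 = −72.3376; K_2 = 106.557 − 3.2×(0.198 + 38.5) = −17.2766.
Balance: K_1 + 20.7×ρ = K_2, so ρ = (K_2 − K_1)/20.7 = 55.061/20.7 = 2.66 g cm⁻³.

2.66 g cm⁻³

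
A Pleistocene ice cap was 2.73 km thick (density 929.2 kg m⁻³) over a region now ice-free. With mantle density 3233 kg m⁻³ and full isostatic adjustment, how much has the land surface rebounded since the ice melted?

Removing the load lets mantle flow back in; uplift u satisfies ρ_ice t = ρ_m u.
u = t ρ_ice/ρ_m = 2.73 km × 929.2/3233 = 0.785 km.

0.785 km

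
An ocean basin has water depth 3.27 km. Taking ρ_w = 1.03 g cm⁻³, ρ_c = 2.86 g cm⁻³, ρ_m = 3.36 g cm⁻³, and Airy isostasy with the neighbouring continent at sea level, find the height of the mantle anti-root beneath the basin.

In Airy isostatic equilibrium: replacing crust with seawater at the top is compensated by replacing crust with mantle at the base: d (ρ_c − ρ_w) = a (ρ_m − ρ_c).
a = d (ρ_c − ρ_w)/(ρ_m − ρ_c) = 3.27 km × 1.83/0.5 = 12 km.

12 km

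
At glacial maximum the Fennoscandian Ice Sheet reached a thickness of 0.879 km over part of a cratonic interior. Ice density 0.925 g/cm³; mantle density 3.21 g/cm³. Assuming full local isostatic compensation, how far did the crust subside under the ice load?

0.253 km

By Archimedes' principle applied to the lithosphere: the ice load ρ_ice t is balanced by mantle displaced below, ρ_m s.
s = t ρ_ice / ρ_m = 0.879 km × 0.925/3.21 = 0.253 km.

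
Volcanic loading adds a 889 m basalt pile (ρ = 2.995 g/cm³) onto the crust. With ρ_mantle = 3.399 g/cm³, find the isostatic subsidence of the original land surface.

783 m

Subaerial loading: s = t ρ_load / ρ_m.
s = 889 m × 2.995/3.399 = 783 m.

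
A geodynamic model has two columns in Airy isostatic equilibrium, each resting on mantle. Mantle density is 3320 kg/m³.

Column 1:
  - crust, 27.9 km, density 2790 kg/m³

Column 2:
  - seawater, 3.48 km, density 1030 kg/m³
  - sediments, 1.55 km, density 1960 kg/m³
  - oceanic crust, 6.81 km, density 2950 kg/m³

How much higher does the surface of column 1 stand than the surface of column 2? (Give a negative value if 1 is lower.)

For any compensation level in the mantle, the mantle terms cancel and isostasy reduces to e = (Σt_1 − Σt_2) − (Σ(ρt)_1 − Σ(ρt)_2) / ρ_m.
Σt_1 = 27.9 km; Σt_2 = 11.84 km; Σ(ρt)_1 = 77841; Σ(ρt)_2 = 26711.9 (in km·kg/m³).
e = (27.9 − 11.84) − (77841 − 26711.9) / 3320 = 0.66 km.

0.66 km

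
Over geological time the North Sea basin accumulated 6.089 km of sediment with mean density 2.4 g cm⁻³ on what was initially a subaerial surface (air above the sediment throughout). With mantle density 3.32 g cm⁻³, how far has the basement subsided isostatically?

4.4 km

Subaerial load: s = t ρ_sed / ρ_m = 6.089 km × 2.4/3.32 = 4.4 km.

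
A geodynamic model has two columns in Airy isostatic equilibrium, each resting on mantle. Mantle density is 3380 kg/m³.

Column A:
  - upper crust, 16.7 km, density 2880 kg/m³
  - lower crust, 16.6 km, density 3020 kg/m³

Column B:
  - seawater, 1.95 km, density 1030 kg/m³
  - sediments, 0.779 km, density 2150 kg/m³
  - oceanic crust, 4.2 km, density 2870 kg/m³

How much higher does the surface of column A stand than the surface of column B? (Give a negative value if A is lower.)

1.97 km

For any compensation level in the mantle, the mantle terms cancel and isostasy reduces to e = (Σt_A − Σt_B) − (Σ(ρt)_A − Σ(ρt)_B) / ρ_m.
Σt_A = 33.3 km; Σt_B = 6.929 km; Σ(ρt)_A = 98228; Σ(ρt)_B = 15737.35 (in km·kg/m³).
e = (33.3 − 6.929) − (98228 − 15737.35) / 3380 = 1.97 km.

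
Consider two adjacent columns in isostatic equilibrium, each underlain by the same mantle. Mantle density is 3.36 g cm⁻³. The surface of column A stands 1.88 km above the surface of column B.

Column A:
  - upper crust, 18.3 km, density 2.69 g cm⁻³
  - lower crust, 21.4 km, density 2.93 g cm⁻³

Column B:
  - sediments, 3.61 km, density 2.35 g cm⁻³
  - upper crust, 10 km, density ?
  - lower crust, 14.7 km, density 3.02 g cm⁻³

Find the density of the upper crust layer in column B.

Take the compensation level at the base of the deeper column (depth z_c below the surface of column A) and equate Σ ρ_i t_i down to z_c; mantle fills any gap and the z_c terms cancel.
Column A: 18.3×2.69 + 21.4×2.93 + (z_c − 39.7)×3.36
Column B: 1.88×0 + 3.61×2.35 + 10×ρ + 14.7×3.02 + (z_c − 1.88 − 28.31)×3.36
The z_c×3.36 term appears on both sides and cancels. Collect the known terms of each column as K = Σ(ρt)_known − 3.36 × (depth of known layers): K_A = 111.929 − 3.36×39.7 = −21.463; K_B = 52.8775 − 3.36×(1.88 + 28.31) = −48.5609.
Balance: K_A = K_B + 10×ρ, so ρ = (K_A − K_B)/10 = 27.0979/10 = 2.71 g cm⁻³.

2.71 g cm⁻³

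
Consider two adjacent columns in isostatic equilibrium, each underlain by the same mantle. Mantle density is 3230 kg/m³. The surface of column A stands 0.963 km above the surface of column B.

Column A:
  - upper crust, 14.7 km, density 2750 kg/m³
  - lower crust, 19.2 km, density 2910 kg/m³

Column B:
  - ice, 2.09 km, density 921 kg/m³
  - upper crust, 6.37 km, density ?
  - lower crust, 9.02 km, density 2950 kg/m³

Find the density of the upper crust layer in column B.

2800 kg/m³

Take the compensation level at the base of the deeper column (depth z_c below the surface of column A) and equate Σ ρ_i t_i down to z_c; mantle fills any gap and the z_c terms cancel.
Column A: 14.7×2750 + 19.2×2910 + (z_c − 33.9)×3230
Column B: 0.963×0 + 2.09×921 + 6.37×ρ + 9.02×2950 + (z_c − 0.963 − 17.48)×3230
The z_c×3230 term appears on both sides and cancels. Collect the known terms of each column as K = Σ(ρt)_known − 3230 × (depth of known layers): K_A = 96297 − 3230×33.9 = −13200; K_B = 28533.89 − 3230×(0.963 + 17.48) = −31037.
Balance: K_A = K_B + 6.37×ρ, so ρ = (K_A − K_B)/6.37 = 17837/6.37 = 2800 kg/m³.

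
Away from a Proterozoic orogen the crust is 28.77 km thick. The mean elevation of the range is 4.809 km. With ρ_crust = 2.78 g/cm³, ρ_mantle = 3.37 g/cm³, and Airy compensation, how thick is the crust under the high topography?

Root depth r = h ρ_c / (ρ_m − ρ_c) = 4.809 km × 2.78 / 0.59 = 22.66 km.
Total thickness = T + h + r = 28.77 km + 4.809 km + 22.66 km = 56.2 km.

56.2 km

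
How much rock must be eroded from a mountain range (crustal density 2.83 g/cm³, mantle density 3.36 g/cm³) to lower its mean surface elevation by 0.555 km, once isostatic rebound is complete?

3.52 km

Net drop Δ = e − u = e − e ρ_c/ρ_m = e (ρ_m − ρ_c)/ρ_m.
e = Δ ρ_m/(ρ_m − ρ_c) = 0.555 km × 3.36/0.53 = 3.52 km.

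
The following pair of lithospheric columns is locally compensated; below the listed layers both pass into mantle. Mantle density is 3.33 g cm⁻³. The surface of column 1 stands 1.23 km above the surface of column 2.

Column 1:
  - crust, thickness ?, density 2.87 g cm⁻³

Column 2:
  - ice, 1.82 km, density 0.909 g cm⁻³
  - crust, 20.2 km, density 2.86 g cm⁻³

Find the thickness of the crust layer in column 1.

39.1 km

Take the compensation level at the base of the deeper column (depth z_c below the surface of column 1) and equate Σ ρ_i t_i down to z_c; mantle fills any gap and the z_c terms cancel.
Column 1: x×2.87 + (z_c − 0 − x)×3.33
Column 2: 1.23×0 + 1.82×0.909 + 20.2×2.86 + (z_c − 1.23 − 22.02)×3.33
The z_c×3.33 term appears on both sides and cancels. Collect the known terms of each column as K = Σ(ρt)_known − 3.33 × (depth of known layers): K_1 = 0 − 3.33×0 = 0; K_2 = 59.42638 − 3.33×(1.23 + 22.02) = −17.99612.
Balance: K_1 − x×(3.33 − 2.87) = K_2, so x = (K_1 − K_2)/(3.33 − 2.87) = 17.9961/0.46 = 39.1 km.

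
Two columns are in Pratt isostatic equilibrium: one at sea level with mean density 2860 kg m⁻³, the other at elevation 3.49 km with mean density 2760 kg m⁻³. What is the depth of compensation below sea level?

96.3 km

ρ_ref D = ρ (D + h) → D (ρ_ref − ρ) = ρ h.
D = ρ h/(ρ_ref − ρ) = 2760 × 3.49 km/(2860 − 2760) = 96.3 km.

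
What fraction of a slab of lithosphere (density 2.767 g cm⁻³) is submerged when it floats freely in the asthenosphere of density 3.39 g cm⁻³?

0.816

Submerged fraction = ρ_obj/ρ_fluid = 2.767/3.39 = 0.816.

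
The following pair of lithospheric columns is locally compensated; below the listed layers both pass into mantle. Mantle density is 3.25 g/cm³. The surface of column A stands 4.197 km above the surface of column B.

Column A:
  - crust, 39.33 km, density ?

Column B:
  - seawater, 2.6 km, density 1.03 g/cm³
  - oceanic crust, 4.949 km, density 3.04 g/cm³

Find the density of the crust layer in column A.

Take the compensation level at the base of the deeper column (depth z_c below the surface of column A) and equate Σ ρ_i t_i down to z_c; mantle fills any gap and the z_c terms cancel.
Column A: 39.33×ρ + (z_c − 39.33)×3.25
Column B: 4.197×0 + 2.6×1.03 + 4.949×3.04 + (z_c − 4.197 − 7.549)×3.25
The z_c×3.25 term appears on both sides and cancels. Collect the known terms of each column as K = Σ(ρt)_known − 3.25 × (depth of known layers): K_A = 0 − 3.25×39.33 = −127.8225; K_B = 17.72296 − 3.25×(4.197 + 7.549) = −20.45154.
Balance: K_A + 39.33×ρ = K_B, so ρ = (K_B − K_A)/39.33 = 107.371/39.33 = 2.73 g/cm³.

2.73 g/cm³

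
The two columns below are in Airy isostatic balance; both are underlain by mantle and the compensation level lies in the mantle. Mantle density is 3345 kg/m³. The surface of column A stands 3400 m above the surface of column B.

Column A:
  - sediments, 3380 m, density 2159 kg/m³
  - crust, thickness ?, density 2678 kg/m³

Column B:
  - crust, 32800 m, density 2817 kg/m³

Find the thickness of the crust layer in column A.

Take the compensation level at the base of the deeper column (depth z_c below the surface of column A) and equate Σ ρ_i t_i down to z_c; mantle fills any gap and the z_c terms cancel.
Column A: 3380×2159 + x×2678 + (z_c − 3380 − x)×3345
Column B: 3400×0 + 32800×2817 + (z_c − 3400 − 32800)×3345
The z_c×3345 term appears on both sides and cancels. Collect the known terms of each column as K = Σ(ρt)_known − 3345 × (depth of known layers): K_A = 7297420 − 3345×3380 = −4008680; K_B = 92397600 − 3345×(3400 + 32800) = −28691400.
Balance: K_A − x×(3345 − 2678) = K_B, so x = (K_A − K_B)/(3345 − 2678) = 24682700/667 = 37000 m.

37000 m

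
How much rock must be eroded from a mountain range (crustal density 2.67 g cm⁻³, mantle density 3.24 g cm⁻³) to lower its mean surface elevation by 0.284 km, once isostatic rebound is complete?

Net drop Δ = e − u = e − e ρ_c/ρ_m = e (ρ_m − ρ_c)/ρ_m.
e = Δ ρ_m/(ρ_m − ρ_c) = 0.284 km × 3.24/0.57 = 1.61 km.

1.61 km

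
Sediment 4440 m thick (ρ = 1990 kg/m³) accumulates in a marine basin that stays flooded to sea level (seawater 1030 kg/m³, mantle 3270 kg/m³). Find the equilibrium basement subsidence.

1900 m

Submarine loading: the sediment displaces seawater, and the subsidence is in turn flooded, so s (ρ_m − ρ_w) = t (ρ_sed − ρ_w).
s = 4440 m × (1990 − 1030) / (3270 − 1030) = 1900 m.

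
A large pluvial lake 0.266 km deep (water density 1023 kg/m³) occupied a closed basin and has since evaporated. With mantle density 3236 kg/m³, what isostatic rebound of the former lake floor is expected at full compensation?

0.0841 km

u = d ρ_w/ρ_m = 0.266 km × 1023/3236 = 0.0841 km.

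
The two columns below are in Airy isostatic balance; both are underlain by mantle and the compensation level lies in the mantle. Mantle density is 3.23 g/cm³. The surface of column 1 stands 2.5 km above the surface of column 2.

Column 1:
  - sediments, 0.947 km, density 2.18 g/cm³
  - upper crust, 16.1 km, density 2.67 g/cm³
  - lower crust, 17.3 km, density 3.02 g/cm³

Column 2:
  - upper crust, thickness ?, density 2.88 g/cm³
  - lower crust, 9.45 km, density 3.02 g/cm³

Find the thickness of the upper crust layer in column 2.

10.2 km

Take the compensation level at the base of the deeper column (depth z_c below the surface of column 1) and equate Σ ρ_i t_i down to z_c; mantle fills any gap and the z_c terms cancel.
Column 1: 0.947×2.18 + 16.1×2.67 + 17.3×3.02 + (z_c − 34.347)×3.23
Column 2: 2.5×0 + x×2.88 + 9.45×3.02 + (z_c − 2.5 − 9.45 − x)×3.23
The z_c×3.23 term appears on both sides and cancels. Collect the known terms of each column as K = Σ(ρt)_known − 3.23 × (depth of known layers): K_1 = 97.29746 − 3.23×34.347 = −13.64335; K_2 = 28.539 − 3.23×(2.5 + 9.45) = −10.0595.
Balance: K_1 = K_2 − x×(3.23 − 2.88), so x = (K_2 − K_1)/(3.23 − 2.88) = 3.58385/0.35 = 10.2 km.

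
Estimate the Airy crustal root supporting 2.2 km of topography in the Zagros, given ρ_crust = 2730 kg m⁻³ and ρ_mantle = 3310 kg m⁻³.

10.4 km

In Airy isostatic equilibrium: the weight of the topography is balanced by the buoyancy of the root, ρ_c h = (ρ_m − ρ_c) r.
r = h · ρ_c / (ρ_m − ρ_c) = 2.2 km × 2730 / (3310 − 2730) = 10.4 km.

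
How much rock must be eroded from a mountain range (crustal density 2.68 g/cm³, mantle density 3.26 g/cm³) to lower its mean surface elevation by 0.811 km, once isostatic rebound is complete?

4.56 km

Net drop Δ = e − u = e − e ρ_c/ρ_m = e (ρ_m − ρ_c)/ρ_m.
e = Δ ρ_m/(ρ_m − ρ_c) = 0.811 km × 3.26/0.58 = 4.56 km.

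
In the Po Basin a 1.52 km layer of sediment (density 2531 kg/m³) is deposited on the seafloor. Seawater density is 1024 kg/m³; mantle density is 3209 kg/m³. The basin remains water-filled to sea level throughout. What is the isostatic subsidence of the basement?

Submarine loading: the sediment displaces seawater, and the subsidence is in turn flooded, so s (ρ_m − ρ_w) = t (ρ_sed − ρ_w).
s = 1.52 km × (2531 − 1024) / (3209 − 1024) = 1.05 km.

1.05 km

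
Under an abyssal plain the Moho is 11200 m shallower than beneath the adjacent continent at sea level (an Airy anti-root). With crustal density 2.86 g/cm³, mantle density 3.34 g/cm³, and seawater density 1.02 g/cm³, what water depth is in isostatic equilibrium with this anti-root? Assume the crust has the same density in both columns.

2920 m

Replacing a thickness d of crust by seawater at the top must be balanced by replacing crust with mantle at the base: d (ρ_c − ρ_w) = a (ρ_m − ρ_c).
d = a (ρ_m − ρ_c)/(ρ_c − ρ_w) = 11200 m × 0.48/1.84 = 2920 m.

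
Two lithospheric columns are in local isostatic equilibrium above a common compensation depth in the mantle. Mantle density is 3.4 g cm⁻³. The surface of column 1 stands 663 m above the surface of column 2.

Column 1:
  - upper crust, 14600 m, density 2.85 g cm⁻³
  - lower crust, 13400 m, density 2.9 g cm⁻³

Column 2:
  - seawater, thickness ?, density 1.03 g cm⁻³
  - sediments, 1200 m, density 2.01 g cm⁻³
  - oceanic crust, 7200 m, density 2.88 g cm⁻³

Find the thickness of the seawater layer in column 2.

Take the compensation level at the base of the deeper column (depth z_c below the surface of column 1) and equate Σ ρ_i t_i down to z_c; mantle fills any gap and the z_c terms cancel.
Column 1: 14600×2.85 + 13400×2.9 + (z_c − 28000)×3.4
Column 2: 663×0 + x×1.03 + 1200×2.01 + 7200×2.88 + (z_c − 663 − 8400 − x)×3.4
The z_c×3.4 term appears on both sides and cancels. Collect the known terms of each column as K = Σ(ρt)_known − 3.4 × (depth of known layers): K_1 = 80470 − 3.4×28000 = −14730; K_2 = 23148 − 3.4×(663 + 8400) = −7666.2.
Balance: K_1 = K_2 − x×(3.4 − 1.03), so x = (K_2 − K_1)/(3.4 − 1.03) = 7063.8/2.37 = 2980 m.

2980 m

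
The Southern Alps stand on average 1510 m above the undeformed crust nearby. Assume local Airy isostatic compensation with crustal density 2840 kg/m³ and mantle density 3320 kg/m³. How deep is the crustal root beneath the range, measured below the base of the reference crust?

For local isostatic compensation: the weight of the topography is balanced by the buoyancy of the root, ρ_c h = (ρ_m − ρ_c) r.
r = h · ρ_c / (ρ_m − ρ_c) = 1510 m × 2840 / (3320 − 2840) = 8930 m.

8930 m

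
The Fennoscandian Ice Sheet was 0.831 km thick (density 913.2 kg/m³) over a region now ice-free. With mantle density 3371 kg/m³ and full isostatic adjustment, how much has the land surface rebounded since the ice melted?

Removing the load lets mantle flow back in; uplift u satisfies ρ_ice t = ρ_m u.
u = t ρ_ice/ρ_m = 0.831 km × 913.2/3371 = 0.225 km.

0.225 km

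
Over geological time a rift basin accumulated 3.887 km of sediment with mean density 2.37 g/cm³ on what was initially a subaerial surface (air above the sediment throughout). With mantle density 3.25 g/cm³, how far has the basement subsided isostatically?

2.83 km

Subaerial load: s = t ρ_sed / ρ_m = 3.887 km × 2.37/3.25 = 2.83 km.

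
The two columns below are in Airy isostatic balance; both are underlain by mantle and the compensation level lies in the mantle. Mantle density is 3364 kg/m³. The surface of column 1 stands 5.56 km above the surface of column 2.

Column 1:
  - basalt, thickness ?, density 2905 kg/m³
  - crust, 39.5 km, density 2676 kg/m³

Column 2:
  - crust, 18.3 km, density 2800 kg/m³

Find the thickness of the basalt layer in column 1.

4.03 km

Take the compensation level at the base of the deeper column (depth z_c below the surface of column 1) and equate Σ ρ_i t_i down to z_c; mantle fills any gap and the z_c terms cancel.
Column 1: x×2905 + 39.5×2676 + (z_c − 39.5 − x)×3364
Column 2: 5.56×0 + 18.3×2800 + (z_c − 5.56 − 18.3)×3364
The z_c×3364 term appears on both sides and cancels. Collect the known terms of each column as K = Σ(ρt)_known − 3364 × (depth of known layers): K_1 = 105702 − 3364×39.5 = −27176; K_2 = 51240 − 3364×(5.56 + 18.3) = −29025.04.
Balance: K_1 − x×(3364 − 2905) = K_2, so x = (K_1 − K_2)/(3364 − 2905) = 1849.04/459 = 4.03 km.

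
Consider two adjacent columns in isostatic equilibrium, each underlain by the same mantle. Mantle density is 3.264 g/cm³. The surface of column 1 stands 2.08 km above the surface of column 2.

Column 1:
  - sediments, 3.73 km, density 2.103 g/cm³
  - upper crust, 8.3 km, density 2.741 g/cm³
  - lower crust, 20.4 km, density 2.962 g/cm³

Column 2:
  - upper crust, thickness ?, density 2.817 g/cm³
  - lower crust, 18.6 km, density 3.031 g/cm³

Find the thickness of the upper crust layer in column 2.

8.3 km

Take the compensation level at the base of the deeper column (depth z_c below the surface of column 1) and equate Σ ρ_i t_i down to z_c; mantle fills any gap and the z_c terms cancel.
Column 1: 3.73×2.103 + 8.3×2.741 + 20.4×2.962 + (z_c − 32.43)×3.264
Column 2: 2.08×0 + x×2.817 + 18.6×3.031 + (z_c − 2.08 − 18.6 − x)×3.264
The z_c×3.264 term appears on both sides and cancels. Collect the known terms of each column as K = Σ(ρt)_known − 3.264 × (depth of known layers): K_1 = 91.01929 − 3.264×32.43 = −14.83223; K_2 = 56.3766 − 3.264×(2.08 + 18.6) = −11.12292.
Balance: K_1 = K_2 − x×(3.264 − 2.817), so x = (K_2 − K_1)/(3.264 − 2.817) = 3.70931/0.447 = 8.3 km.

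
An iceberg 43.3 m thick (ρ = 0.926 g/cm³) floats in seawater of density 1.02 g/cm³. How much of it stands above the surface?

3.99 m

Floating equilibrium: submerged depth d = t ρ_obj/ρ_fluid = 43.3 m × 0.926/1.02 = 39.31 m.
Freeboard = t − d = 43.3 m − 39.31 m = 3.99 m.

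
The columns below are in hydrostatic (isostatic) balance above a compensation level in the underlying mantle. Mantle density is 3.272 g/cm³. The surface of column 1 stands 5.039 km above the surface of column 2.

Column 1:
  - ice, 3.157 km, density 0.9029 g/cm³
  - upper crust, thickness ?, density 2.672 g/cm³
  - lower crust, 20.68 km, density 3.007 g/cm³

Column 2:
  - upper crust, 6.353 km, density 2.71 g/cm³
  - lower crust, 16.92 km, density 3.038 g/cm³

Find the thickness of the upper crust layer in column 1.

Take the compensation level at the base of the deeper column (depth z_c below the surface of column 1) and equate Σ ρ_i t_i down to z_c; mantle fills any gap and the z_c terms cancel.
Column 1: 3.157×0.9029 + x×2.672 + 20.68×3.007 + (z_c − 23.837 − x)×3.272
Column 2: 5.039×0 + 6.353×2.71 + 16.92×3.038 + (z_c − 5.039 − 23.273)×3.272
The z_c×3.272 term appears on both sides and cancels. Collect the known terms of each column as K = Σ(ρt)_known − 3.272 × (depth of known layers): K_1 = 65.0352153 − 3.272×23.837 = −12.9594487; K_2 = 68.61959 − 3.272×(5.039 + 23.273) = −24.017274.
Balance: K_1 − x×(3.272 − 2.672) = K_2, so x = (K_1 − K_2)/(3.272 − 2.672) = 11.0578/0.6 = 18.4 km.

18.4 km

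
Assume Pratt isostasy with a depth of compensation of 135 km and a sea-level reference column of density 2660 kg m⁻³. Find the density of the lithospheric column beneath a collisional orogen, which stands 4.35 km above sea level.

Pratt balance: ρ_ref D = ρ (D + h).
ρ = ρ_ref D/(D + h) = 2660 × 135 km/(135 km + 4.35 km) = 2580 kg m⁻³.

2580 kg m⁻³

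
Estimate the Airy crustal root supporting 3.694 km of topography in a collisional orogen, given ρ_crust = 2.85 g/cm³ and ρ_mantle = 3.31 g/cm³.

22.9 km

By Archimedes' principle applied to the lithosphere: the weight of the topography is balanced by the buoyancy of the root, ρ_c h = (ρ_m − ρ_c) r.
r = h · ρ_c / (ρ_m − ρ_c) = 3.694 km × 2.85 / (3.31 − 2.85) = 22.9 km.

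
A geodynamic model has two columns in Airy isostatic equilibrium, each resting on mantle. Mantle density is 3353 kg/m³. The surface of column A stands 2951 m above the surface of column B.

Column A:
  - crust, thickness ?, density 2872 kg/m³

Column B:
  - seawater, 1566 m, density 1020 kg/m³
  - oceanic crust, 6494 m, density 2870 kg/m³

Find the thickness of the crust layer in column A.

34700 m

Take the compensation level at the base of the deeper column (depth z_c below the surface of column A) and equate Σ ρ_i t_i down to z_c; mantle fills any gap and the z_c terms cancel.
Column A: x×2872 + (z_c − 0 − x)×3353
Column B: 2951×0 + 1566×1020 + 6494×2870 + (z_c − 2951 − 8060)×3353
The z_c×3353 term appears on both sides and cancels. Collect the known terms of each column as K = Σ(ρt)_known − 3353 × (depth of known layers): K_A = 0 − 3353×0 = 0; K_B = 20235100 − 3353×(2951 + 8060) = −16684783.
Balance: K_A − x×(3353 − 2872) = K_B, so x = (K_A − K_B)/(3353 − 2872) = 16684800/481 = 34700 m.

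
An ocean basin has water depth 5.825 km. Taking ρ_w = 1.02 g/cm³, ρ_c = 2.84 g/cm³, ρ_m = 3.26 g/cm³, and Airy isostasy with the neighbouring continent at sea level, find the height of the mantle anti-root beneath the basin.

25.2 km

In Airy isostatic equilibrium: replacing crust with seawater at the top is compensated by replacing crust with mantle at the base: d (ρ_c − ρ_w) = a (ρ_m − ρ_c).
a = d (ρ_c − ρ_w)/(ρ_m − ρ_c) = 5.825 km × 1.82/0.42 = 25.2 km.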